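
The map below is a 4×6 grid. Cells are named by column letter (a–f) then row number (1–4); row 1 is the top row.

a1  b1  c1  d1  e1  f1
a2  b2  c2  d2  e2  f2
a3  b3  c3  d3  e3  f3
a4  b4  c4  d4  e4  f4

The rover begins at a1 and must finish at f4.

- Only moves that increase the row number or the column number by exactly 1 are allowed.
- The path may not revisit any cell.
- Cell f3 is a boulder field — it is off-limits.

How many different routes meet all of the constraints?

35

A right/down-only route from a1 to f4 makes exactly 3 down-moves and 5 right-moves in some order.
With no other constraints that would be C(8,3) = 56 routes.
Subtract routes through each blocked cell (inclusion–exclusion for overlaps): − through f3: 21 → 35.
That gives 35 routes.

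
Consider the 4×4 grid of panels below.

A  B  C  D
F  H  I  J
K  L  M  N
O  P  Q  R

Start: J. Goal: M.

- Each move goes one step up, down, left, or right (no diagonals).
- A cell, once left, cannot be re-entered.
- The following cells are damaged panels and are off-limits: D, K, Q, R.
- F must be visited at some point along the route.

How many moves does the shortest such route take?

Any route passes through F somewhere between J and M. Summing Manhattan distances along the two legs (J → F → M) gives a lower bound of 3 + 3 = 6 moves.
The shortest route satisfying every rule uses 8 moves: J → I → C → B → A → F → H → L → M.
The no-revisit rule (legs can't share cells) pushes the minimum above the 6-move bound; an exhaustive check rules out every length from 6 to 7, leaving 8 as the minimum.

8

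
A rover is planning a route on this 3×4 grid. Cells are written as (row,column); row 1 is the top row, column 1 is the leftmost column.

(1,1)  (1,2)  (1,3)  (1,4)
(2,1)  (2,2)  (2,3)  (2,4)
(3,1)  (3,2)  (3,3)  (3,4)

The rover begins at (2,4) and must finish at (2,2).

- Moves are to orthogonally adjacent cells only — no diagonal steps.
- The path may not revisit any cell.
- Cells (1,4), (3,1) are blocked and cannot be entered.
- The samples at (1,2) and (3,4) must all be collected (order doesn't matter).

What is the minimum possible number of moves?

Any route passes through (1,2) and (3,4) in some order between (2,4) and (2,2). Summing Manhattan distances along each leg and taking the cheapest ordering ((2,4) → (3,4) → (1,2) → (2,2)) gives a lower bound of 1 + 4 + 1 = 6 moves.
A route of 6 moves achieves this: (2,4) → (3,4) → (3,3) → (2,3) → (1,3) → (1,2) → (2,2).
Since 6 matches the lower bound, it is optimal.

6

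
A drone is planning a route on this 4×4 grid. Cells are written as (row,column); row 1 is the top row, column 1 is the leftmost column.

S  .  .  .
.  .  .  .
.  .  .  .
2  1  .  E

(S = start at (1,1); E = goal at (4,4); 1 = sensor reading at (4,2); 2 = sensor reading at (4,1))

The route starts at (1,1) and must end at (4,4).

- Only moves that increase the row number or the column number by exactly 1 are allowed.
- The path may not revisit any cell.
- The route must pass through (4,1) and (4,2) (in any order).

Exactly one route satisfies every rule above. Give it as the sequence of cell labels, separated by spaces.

Moves only go right or down, so the column and row indices never decrease.
Route from (1,1): down 3 to (4,1), right 3 to (4,4) — 6 moves in all.
Check: all required cells visited.

(1,1) (2,1) (3,1) (4,1) (4,2) (4,3) (4,4)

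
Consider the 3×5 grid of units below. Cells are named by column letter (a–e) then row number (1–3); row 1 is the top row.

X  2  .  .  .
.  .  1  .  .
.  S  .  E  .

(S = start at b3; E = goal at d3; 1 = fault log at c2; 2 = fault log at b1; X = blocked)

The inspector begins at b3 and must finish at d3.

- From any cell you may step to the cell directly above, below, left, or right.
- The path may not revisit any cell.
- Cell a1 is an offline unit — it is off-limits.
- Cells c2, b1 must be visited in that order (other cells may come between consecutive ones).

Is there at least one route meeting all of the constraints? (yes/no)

yes

One route that works: b3 → c3 → c2 → b2 → b1 → c1 → d1 → d2 → d3.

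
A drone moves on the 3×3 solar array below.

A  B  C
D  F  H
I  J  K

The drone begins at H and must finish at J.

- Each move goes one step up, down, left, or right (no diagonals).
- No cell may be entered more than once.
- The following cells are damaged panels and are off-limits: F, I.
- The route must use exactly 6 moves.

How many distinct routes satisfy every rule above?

0

Need simple routes of exactly 6 moves from H to J (Manhattan distance 2, so 2 moves are spent on a detour and 2 undoing it).
No route satisfies every constraint, so the count is 0.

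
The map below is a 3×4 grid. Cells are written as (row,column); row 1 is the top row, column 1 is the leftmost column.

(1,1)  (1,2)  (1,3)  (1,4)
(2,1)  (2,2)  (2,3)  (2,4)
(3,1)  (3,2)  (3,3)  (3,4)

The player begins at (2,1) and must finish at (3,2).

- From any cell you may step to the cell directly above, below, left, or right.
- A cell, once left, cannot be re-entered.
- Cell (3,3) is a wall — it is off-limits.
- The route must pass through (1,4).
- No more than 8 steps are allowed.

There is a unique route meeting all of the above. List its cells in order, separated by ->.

(2,1) -> (1,1) -> (1,2) -> (1,3) -> (1,4) -> (2,4) -> (2,3) -> (2,2) -> (3,2)

The budget equals the shortest possible length, so every move has to be on a shortest route through the required cells.
Route from (2,1): up to (1,1), 3× right (reaching (1,4)), down to (2,4), 2× left (reaching (2,2)), down to (3,2) — 8 moves in all.
Check: all required cells visited; 8 ≤ 8 moves.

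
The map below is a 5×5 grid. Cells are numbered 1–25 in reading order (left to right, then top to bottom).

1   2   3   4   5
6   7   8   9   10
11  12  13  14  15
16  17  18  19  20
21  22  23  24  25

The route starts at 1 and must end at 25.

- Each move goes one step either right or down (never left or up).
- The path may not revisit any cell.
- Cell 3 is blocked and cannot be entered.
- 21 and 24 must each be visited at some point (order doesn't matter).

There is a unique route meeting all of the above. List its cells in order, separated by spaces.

Moves only go right or down, so the column and row indices never decrease.
Route from 1: 4× down (reaching 21), 4× right (reaching 25) — 8 moves in all.
Check: all required cells visited.

1 6 11 16 21 22 23 24 25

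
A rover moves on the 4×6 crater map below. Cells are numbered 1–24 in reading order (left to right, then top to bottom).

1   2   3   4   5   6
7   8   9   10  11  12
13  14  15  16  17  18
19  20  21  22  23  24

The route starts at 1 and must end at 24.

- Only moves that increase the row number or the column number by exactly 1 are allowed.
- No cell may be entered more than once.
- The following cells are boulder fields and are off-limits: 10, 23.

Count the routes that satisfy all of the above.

9

A right/down-only route from 1 to 24 makes exactly 3 down-moves and 5 right-moves in some order.
With no other constraints that would be C(8,3) = 56 routes.
Subtract routes through each blocked cell (inclusion–exclusion for overlaps): − through 10: 24 − through 23: 35 + through 10&23: 12 → 9.
That gives 9 routes.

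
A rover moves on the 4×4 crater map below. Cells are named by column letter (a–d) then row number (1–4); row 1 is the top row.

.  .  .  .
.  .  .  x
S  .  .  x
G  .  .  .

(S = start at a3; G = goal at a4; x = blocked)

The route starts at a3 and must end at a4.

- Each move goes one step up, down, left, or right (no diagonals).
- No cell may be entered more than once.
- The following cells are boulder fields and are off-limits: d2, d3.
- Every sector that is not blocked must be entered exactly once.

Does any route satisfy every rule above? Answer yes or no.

Cell d1 has only one open neighbour but is neither the start nor the goal, so a Hamiltonian route would have to both enter and leave it through the same neighbour — impossible without revisiting.

no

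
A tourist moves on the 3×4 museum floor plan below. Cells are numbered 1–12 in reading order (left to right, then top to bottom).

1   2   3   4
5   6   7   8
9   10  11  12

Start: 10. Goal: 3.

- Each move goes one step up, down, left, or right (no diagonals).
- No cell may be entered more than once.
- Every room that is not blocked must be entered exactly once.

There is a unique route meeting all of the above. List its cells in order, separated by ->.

Need to visit all 12 open cells exactly once, starting at 10 and ending at 3.
Cell 12 has only two open neighbours (8 and 11), so the path must pass straight through it: one of those is the cell it's entered from and the other is where it exits.
Route from 10: left to 9, 2× up (reaching 1), right to 2, down to 6, right to 7, down to 11, right to 12, 2× up (reaching 4), left to 3 — 11 moves in all.
Check: all 12 open cells covered.

10 -> 9 -> 5 -> 1 -> 2 -> 6 -> 7 -> 11 -> 12 -> 8 -> 4 -> 3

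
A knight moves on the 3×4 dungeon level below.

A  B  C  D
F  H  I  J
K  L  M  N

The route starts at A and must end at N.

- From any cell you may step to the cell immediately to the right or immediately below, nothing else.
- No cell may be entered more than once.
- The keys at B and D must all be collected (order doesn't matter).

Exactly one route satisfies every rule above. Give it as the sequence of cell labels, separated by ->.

Moves only go right or down, so the column and row indices never decrease.
Route from A: 3× right (reaching D), 2× down (reaching N) — 5 moves in all.
Check: all required cells visited.

A -> B -> C -> D -> J -> N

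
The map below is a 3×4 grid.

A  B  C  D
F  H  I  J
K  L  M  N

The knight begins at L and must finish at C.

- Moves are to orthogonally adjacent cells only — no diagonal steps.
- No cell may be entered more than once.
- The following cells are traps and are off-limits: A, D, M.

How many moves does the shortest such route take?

3

The Manhattan distance from L to C is |3−1| + |2−3| = 3, so at least 3 moves are needed.
A route of 3 moves achieves this: L → H → B → C.
Since 3 matches the lower bound, it is optimal.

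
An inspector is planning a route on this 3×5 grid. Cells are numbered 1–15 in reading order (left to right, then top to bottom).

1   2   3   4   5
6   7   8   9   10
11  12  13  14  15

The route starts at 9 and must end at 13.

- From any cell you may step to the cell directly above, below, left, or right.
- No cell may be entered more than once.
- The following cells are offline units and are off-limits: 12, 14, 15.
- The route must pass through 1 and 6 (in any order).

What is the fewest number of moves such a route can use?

8

Any route passes through 1 and 6 in some order between 9 and 13. Summing Manhattan distances along each leg and taking the cheapest ordering (9 → 1 → 6 → 13) gives a lower bound of 4 + 1 + 3 = 8 moves.
A route of 8 moves achieves this: 9 → 4 → 3 → 2 → 1 → 6 → 7 → 8 → 13.
Since 8 matches the lower bound, it is optimal.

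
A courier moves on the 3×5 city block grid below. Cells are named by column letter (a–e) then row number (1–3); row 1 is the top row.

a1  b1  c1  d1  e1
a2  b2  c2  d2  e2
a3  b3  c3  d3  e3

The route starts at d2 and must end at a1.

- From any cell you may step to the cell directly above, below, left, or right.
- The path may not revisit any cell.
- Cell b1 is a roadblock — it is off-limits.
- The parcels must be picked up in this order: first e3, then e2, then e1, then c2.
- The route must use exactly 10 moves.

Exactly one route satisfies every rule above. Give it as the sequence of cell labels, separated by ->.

d2 -> d3 -> e3 -> e2 -> e1 -> d1 -> c1 -> c2 -> b2 -> a2 -> a1

The waypoints must appear in the order e3, e2, e1, c2, with no cell reused.
Route from d2: down to d3, right to e3, 2× up (reaching e1), 2× left (reaching c1), down to c2, 2× left (reaching a2), up to a1 — 10 moves in all.
Check: order respected (e3 at step 2, e2 at step 3, e1 at step 4, c2 at step 7); 10 moves as required.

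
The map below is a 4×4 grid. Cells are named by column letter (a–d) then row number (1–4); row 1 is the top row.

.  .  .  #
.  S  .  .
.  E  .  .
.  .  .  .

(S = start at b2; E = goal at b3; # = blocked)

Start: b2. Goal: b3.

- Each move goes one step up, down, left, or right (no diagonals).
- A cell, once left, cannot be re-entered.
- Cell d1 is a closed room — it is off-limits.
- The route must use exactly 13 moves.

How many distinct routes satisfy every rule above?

5

Need simple routes of exactly 13 moves from b2 to b3 (Manhattan distance 1, so 6 moves are spent on a detour and 6 undoing it).
Enumerating: b2 b1 a1 a2 a3 a4 b4 c4 d4 d3 d2 c2 c3 b3 | b2 a2 a1 b1 c1 c2 c3 d3 d4 c4 b4 a4 a3 b3 | b2 a2 a1 b1 c1 c2 d2 d3 d4 c4 b4 a4 a3 b3 | b2 a2 a1 b1 c1 c2 d2 d3 c3 c4 b4 a4 a3 b3 | b2 c2 c1 b1 a1 a2 a3 a4 b4 c4 d4 d3 c3 b3.
That gives 5 routes.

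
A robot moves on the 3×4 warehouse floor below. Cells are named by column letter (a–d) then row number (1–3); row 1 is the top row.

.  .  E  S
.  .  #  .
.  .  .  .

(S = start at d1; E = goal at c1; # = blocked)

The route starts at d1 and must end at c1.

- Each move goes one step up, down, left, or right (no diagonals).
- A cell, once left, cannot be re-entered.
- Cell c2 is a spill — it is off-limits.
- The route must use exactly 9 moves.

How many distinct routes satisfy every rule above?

Need simple routes of exactly 9 moves from d1 to c1 (Manhattan distance 1, so 4 moves are spent on a detour and 4 undoing it).
Enumerating: d1 d2 d3 c3 b3 b2 a2 a1 b1 c1 | d1 d2 d3 c3 b3 a3 a2 a1 b1 c1 | d1 d2 d3 c3 b3 a3 a2 b2 b1 c1.
That gives 3 routes.

3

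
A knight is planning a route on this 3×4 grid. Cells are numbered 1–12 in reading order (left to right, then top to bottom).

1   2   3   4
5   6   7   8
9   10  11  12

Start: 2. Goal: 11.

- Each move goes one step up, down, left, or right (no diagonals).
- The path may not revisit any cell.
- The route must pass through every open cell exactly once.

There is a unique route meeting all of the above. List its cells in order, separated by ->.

2 -> 1 -> 5 -> 9 -> 10 -> 6 -> 7 -> 3 -> 4 -> 8 -> 12 -> 11

Need to visit all 12 open cells exactly once, starting at 2 and ending at 11.
Cell 9 has only two open neighbours (5 and 10), so the path must pass straight through it: one of those is the cell it's entered from and the other is where it exits.
Route from 2: left 1 to 1, down 2 to 9, right 1 to 10, up 1 to 6, right 1 to 7, up 1 to 3, right 1 to 4, down 2 to 12, left 1 to 11 — 11 moves in all.
Check: all 12 open cells covered.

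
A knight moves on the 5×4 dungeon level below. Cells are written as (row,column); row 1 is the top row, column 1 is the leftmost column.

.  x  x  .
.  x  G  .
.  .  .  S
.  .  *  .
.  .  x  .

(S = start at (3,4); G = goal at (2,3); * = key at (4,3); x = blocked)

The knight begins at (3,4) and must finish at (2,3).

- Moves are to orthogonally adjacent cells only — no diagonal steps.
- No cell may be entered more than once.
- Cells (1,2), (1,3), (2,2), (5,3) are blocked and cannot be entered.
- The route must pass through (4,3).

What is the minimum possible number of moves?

Any route passes through (4,3) somewhere between (3,4) and (2,3). Summing Manhattan distances along the two legs ((3,4) → (4,3) → (2,3)) gives a lower bound of 2 + 2 = 4 moves.
A route of 4 moves achieves this: (3,4) → (4,4) → (4,3) → (3,3) → (2,3).
Since 4 matches the lower bound, it is optimal.

4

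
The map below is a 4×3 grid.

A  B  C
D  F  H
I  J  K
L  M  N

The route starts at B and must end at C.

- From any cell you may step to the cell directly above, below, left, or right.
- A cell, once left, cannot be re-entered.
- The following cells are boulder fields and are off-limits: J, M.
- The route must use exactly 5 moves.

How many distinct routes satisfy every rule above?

Need simple routes of exactly 5 moves from B to C (Manhattan distance 1, so 2 moves are spent on a detour and 2 undoing it).
Enumerating: B A D F H C.
That gives 1 route.

1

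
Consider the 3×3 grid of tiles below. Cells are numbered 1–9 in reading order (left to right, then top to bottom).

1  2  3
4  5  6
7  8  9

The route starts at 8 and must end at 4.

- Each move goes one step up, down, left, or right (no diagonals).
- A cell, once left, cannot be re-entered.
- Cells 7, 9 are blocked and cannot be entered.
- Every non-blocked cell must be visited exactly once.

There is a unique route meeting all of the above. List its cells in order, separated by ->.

Need to visit all 7 open cells exactly once, starting at 8 and ending at 4.
Route from 8: up to 5, right to 6, up to 3, 2× left (reaching 1), down to 4 — 6 moves in all.
Check: all 7 open cells covered.

8 -> 5 -> 6 -> 3 -> 2 -> 1 -> 4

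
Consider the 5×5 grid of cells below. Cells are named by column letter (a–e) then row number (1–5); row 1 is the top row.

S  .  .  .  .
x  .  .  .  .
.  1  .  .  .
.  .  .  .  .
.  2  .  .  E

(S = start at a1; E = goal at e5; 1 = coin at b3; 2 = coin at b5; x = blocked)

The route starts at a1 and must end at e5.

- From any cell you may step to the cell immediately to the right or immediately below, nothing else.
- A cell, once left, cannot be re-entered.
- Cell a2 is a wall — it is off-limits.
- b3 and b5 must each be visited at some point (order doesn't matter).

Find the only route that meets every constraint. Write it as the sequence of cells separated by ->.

Moves only go right or down, so the column and row indices never decrease.
Route from a1: right to b1, 4× down (reaching b5), 3× right (reaching e5) — 8 moves in all.
Check: all required cells visited.

a1 -> b1 -> b2 -> b3 -> b4 -> b5 -> c5 -> d5 -> e5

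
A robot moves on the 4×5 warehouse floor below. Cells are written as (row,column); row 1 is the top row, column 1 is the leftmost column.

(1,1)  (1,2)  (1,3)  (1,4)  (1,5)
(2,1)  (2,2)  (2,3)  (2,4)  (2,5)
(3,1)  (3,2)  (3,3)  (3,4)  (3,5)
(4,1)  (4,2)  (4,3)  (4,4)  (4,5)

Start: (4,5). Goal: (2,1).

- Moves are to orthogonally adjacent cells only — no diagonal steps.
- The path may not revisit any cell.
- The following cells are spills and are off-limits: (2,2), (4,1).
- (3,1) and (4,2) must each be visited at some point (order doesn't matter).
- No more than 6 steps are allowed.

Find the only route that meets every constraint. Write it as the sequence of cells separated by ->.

(4,5) -> (4,4) -> (4,3) -> (4,2) -> (3,2) -> (3,1) -> (2,1)

The budget equals the shortest possible length, so every move has to be on a shortest route through the required cells.
Route from (4,5): left 3 to (4,2), up 1 to (3,2), left 1 to (3,1), up 1 to (2,1) — 6 moves in all.
Check: all required cells visited; 6 ≤ 6 moves.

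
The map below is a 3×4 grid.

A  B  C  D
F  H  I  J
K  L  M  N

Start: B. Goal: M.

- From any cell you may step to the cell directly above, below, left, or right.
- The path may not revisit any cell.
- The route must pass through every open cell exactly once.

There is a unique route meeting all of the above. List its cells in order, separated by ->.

B -> A -> F -> K -> L -> H -> I -> C -> D -> J -> N -> M

Need to visit all 12 open cells exactly once, starting at B and ending at M.
Cell K has only two open neighbours (F and L), so the path must pass straight through it: one of those is the cell it's entered from and the other is where it exits.
Route from B: left 1 to A, down 2 to K, right 1 to L, up 1 to H, right 1 to I, up 1 to C, right 1 to D, down 2 to N, left 1 to M — 11 moves in all.
Check: all 12 open cells covered.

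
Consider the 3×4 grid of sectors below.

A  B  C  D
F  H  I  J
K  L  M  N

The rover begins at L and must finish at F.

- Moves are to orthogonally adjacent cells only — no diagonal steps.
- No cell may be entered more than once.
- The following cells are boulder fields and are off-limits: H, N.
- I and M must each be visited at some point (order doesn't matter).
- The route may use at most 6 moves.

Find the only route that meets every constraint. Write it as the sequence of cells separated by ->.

The budget equals the shortest possible length, so every move has to be on a shortest route through the required cells.
Route from L: right 1 to M, up 2 to C, left 2 to A, down 1 to F — 6 moves in all.
Check: all required cells visited; 6 ≤ 6 moves.

L -> M -> I -> C -> B -> A -> F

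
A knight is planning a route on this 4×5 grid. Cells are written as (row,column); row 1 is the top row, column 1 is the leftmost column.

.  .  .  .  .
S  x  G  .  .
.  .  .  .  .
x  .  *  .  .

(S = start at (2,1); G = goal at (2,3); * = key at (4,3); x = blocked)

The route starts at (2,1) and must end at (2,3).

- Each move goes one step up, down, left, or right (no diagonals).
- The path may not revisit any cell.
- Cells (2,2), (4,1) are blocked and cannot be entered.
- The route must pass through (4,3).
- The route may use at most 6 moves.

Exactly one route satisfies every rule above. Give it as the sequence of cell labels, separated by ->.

(2,1) -> (3,1) -> (3,2) -> (4,2) -> (4,3) -> (3,3) -> (2,3)

Any route must reach (4,3) and still end at (2,3) within 6 moves, so the order of the required stops is forced.
Route from (2,1): down 1 to (3,1), right 1 to (3,2), down 1 to (4,2), right 1 to (4,3), up 2 to (2,3) — 6 moves in all.
Check: all required cells visited; 6 ≤ 6 moves.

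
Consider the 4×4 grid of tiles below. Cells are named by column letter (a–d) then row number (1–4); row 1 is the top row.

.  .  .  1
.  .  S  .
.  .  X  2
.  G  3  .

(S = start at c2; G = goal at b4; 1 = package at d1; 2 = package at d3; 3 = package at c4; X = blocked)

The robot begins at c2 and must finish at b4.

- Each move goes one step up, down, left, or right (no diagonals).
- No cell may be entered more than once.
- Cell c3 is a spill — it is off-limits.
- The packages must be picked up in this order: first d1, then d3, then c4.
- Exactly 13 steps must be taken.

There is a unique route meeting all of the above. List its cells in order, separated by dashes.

c2 - b2 - b3 - a3 - a2 - a1 - b1 - c1 - d1 - d2 - d3 - d4 - c4 - b4

The waypoints must appear in the order d1, d3, c4, with no cell reused.
Route from c2: left 1 to b2, down 1 to b3, left 1 to a3, up 2 to a1, right 3 to d1, down 3 to d4, left 2 to b4 — 13 moves in all.
Check: order respected (1 at step 8, 2 at step 10, 3 at step 12); 13 moves as required.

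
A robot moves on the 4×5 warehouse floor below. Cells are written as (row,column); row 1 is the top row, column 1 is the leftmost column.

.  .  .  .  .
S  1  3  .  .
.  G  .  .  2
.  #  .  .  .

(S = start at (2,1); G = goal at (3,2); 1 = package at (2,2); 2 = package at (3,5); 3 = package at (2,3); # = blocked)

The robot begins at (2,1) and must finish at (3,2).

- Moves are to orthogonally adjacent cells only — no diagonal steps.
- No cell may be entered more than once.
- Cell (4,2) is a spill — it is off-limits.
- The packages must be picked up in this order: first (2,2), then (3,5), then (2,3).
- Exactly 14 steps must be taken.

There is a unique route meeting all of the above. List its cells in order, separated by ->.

The waypoints must appear in the order (2,2), (3,5), (2,3), with no cell reused.
Route from (2,1): right 1 to (2,2), up 1 to (1,2), right 3 to (1,5), down 3 to (4,5), left 1 to (4,4), up 2 to (2,4), left 1 to (2,3), down 1 to (3,3), left 1 to (3,2) — 14 moves in all.
Check: order respected (1 at step 1, 2 at step 7, 3 at step 12); 14 moves as required.

(2,1) -> (2,2) -> (1,2) -> (1,3) -> (1,4) -> (1,5) -> (2,5) -> (3,5) -> (4,5) -> (4,4) -> (3,4) -> (2,4) -> (2,3) -> (3,3) -> (3,2)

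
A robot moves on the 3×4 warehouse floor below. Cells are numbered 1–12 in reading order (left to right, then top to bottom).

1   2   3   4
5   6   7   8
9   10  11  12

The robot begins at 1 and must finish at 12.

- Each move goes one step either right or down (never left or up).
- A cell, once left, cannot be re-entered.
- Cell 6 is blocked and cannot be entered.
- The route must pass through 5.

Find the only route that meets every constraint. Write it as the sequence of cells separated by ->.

Moves only go right or down, so the column and row indices never decrease.
Route from 1: down 2 to 9, right 3 to 12 — 5 moves in all.
Check: all required cells visited.

1 -> 5 -> 9 -> 10 -> 11 -> 12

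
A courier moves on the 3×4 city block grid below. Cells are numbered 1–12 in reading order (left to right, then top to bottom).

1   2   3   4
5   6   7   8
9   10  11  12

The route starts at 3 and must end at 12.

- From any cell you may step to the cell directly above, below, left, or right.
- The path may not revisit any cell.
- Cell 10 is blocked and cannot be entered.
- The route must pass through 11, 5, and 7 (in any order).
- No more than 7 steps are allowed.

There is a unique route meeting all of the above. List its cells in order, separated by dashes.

3 - 2 - 1 - 5 - 6 - 7 - 11 - 12

The budget equals the shortest possible length, so every move has to be on a shortest route through the required cells.
Route from 3: left 2 to 1, down 1 to 5, right 2 to 7, down 1 to 11, right 1 to 12 — 7 moves in all.
Check: all required cells visited; 7 ≤ 7 moves.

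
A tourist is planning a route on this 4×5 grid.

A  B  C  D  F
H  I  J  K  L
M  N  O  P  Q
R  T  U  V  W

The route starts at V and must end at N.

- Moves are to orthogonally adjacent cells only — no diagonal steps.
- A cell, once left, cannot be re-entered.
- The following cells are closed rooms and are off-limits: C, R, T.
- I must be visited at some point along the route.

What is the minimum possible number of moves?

5

Any route passes through I somewhere between V and N. Summing Manhattan distances along the two legs (V → I → N) gives a lower bound of 4 + 1 = 5 moves.
A route of 5 moves achieves this: V → P → K → J → I → N.
Since 5 matches the lower bound, it is optimal.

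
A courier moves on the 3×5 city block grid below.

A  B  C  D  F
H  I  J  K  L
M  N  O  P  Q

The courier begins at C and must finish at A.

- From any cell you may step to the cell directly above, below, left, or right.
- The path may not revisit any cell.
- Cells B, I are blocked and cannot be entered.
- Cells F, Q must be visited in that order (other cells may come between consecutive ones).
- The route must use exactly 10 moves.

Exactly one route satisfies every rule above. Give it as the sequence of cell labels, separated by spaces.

The waypoints must appear in the order F, Q, with no cell reused.
Route from C: 2× right (reaching F), 2× down (reaching Q), 4× left (reaching M), 2× up (reaching A) — 10 moves in all.
Check: order respected (F at step 2, Q at step 4); 10 moves as required.

C D F L Q P O N M H A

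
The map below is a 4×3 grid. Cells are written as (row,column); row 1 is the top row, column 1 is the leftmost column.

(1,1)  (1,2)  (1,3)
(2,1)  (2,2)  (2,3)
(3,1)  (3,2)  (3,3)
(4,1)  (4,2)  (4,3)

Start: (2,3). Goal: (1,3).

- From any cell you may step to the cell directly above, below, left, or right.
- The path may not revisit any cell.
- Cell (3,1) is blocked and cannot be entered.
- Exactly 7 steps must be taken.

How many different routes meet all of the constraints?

Need simple routes of exactly 7 moves from (2,3) to (1,3) (Manhattan distance 1, so 3 moves are spent on a detour and 3 undoing it).
Enumerating: (2,3) (3,3) (4,3) (4,2) (3,2) (2,2) (1,2) (1,3) | (2,3) (3,3) (3,2) (2,2) (2,1) (1,1) (1,2) (1,3).
That gives 2 routes.

2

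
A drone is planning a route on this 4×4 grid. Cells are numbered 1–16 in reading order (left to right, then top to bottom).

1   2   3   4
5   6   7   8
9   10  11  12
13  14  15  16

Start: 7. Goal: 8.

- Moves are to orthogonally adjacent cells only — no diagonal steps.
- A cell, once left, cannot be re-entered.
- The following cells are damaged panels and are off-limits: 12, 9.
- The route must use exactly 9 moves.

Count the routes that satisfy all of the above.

Need simple routes of exactly 9 moves from 7 to 8 (Manhattan distance 1, so 4 moves are spent on a detour and 4 undoing it).
Enumerating: 7 11 15 14 10 6 2 3 4 8 | 7 11 10 6 5 1 2 3 4 8.
That gives 2 routes.

2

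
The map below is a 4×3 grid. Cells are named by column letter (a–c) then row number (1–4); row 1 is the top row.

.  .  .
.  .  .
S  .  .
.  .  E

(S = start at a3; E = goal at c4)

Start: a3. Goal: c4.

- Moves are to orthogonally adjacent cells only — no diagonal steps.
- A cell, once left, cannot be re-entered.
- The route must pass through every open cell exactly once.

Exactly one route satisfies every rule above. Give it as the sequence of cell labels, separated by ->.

Need to visit all 12 open cells exactly once, starting at a3 and ending at c4.
Route from a3: down to a4, right to b4, 2× up (reaching b2), left to a2, up to a1, 2× right (reaching c1), 3× down (reaching c4) — 11 moves in all.
Check: all 12 open cells covered.

a3 -> a4 -> b4 -> b3 -> b2 -> a2 -> a1 -> b1 -> c1 -> c2 -> c3 -> c4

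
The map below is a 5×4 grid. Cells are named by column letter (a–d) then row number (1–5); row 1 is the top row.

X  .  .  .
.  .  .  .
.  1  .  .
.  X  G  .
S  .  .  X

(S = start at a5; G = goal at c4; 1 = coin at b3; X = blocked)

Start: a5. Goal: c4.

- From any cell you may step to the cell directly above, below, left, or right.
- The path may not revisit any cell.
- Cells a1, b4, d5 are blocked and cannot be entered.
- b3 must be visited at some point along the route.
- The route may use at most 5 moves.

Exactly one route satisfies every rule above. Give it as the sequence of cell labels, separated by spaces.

a5 a4 a3 b3 c3 c4

The 5-move cap with required stops at b3 leaves no slack for detours.
Route from a5: 2× up (reaching a3), 2× right (reaching c3), down to c4 — 5 moves in all.
Check: all required cells visited; 5 ≤ 5 moves.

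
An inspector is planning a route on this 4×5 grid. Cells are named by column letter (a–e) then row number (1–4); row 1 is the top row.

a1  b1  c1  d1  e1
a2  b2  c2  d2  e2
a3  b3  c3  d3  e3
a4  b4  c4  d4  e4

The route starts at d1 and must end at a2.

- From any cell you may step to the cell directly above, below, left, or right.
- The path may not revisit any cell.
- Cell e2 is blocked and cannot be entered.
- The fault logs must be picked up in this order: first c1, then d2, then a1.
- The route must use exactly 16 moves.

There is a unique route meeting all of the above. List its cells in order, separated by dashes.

The waypoints must appear in the order c1, d2, a1, with no cell reused.
Route from d1: left to c1, down to c2, right to d2, down to d3, right to e3, down to e4, 4× left (reaching a4), up to a3, right to b3, 2× up (reaching b1), left to a1, down to a2 — 16 moves in all.
Check: order respected (c1 at step 1, d2 at step 3, a1 at step 15); 16 moves as required.

d1 - c1 - c2 - d2 - d3 - e3 - e4 - d4 - c4 - b4 - a4 - a3 - b3 - b2 - b1 - a1 - a2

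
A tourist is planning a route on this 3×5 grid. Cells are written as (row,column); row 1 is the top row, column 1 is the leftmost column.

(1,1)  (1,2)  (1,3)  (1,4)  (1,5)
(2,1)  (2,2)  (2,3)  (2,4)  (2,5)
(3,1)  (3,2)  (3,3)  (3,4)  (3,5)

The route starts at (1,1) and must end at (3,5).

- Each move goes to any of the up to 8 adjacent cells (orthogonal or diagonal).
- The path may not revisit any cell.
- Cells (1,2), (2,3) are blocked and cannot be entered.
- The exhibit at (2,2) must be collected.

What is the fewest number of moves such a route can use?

Any route passes through (2,2) somewhere between (1,1) and (3,5). Summing Chebyshev distances along the two legs ((1,1) → (2,2) → (3,5)) gives a lower bound of 1 + 3 = 4 moves.
A route of 4 moves achieves this: (1,1) → (2,2) → (1,3) → (2,4) → (3,5).
Since 4 matches the lower bound, it is optimal.

4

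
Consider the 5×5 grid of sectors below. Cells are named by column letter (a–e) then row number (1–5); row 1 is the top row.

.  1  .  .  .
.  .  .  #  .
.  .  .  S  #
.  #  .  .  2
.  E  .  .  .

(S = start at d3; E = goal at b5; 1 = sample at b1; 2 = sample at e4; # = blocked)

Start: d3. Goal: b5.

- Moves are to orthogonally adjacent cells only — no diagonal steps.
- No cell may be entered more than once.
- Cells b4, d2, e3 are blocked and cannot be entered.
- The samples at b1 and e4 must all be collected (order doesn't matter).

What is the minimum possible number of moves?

Any route passes through b1 and e4 in some order between d3 and b5. Summing Manhattan distances along each leg and taking the cheapest ordering (d3 → e4 → b1 → b5) gives a lower bound of 2 + 6 + 4 = 12 moves.
That bound ignores the blocked cells. Measuring each leg by the fewest moves that actually steer around them (d3→b1: 4; b1→e4: 6; e4→b5: 4) raises the lower bound to 14.
The shortest route satisfying every rule uses 16 moves: d3 → d4 → e4 → e5 → d5 → c5 → c4 → c3 → c2 → c1 → b1 → b2 → b3 → a3 → a4 → a5 → b5.
The bound of 14 isn't tight here; checking systematically, no route of length 14 through 15 satisfies every constraint, so 16 is the minimum.

16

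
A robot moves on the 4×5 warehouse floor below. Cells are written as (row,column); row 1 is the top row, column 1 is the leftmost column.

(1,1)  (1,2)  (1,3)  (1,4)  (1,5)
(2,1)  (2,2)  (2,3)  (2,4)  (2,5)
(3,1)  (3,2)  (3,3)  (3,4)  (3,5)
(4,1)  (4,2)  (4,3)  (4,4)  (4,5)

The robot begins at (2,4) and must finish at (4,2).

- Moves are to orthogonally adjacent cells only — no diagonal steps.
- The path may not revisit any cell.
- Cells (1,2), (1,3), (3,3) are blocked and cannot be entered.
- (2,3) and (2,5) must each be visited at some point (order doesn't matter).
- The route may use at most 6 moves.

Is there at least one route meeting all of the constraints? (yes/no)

Exhausting the options from (2,4), every branch either dead-ends against blocked cells, would have to re-enter a cell already used, runs past the 6-move limit, or reaches the goal with a constraint still unmet.

no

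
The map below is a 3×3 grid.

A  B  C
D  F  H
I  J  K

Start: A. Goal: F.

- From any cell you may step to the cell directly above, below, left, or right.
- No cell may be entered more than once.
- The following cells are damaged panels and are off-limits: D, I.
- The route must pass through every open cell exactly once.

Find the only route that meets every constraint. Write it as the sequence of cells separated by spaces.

Need to visit all 7 open cells exactly once, starting at A and ending at F.
Cell J has only two open neighbours (F and K), so the path must pass straight through it: one of those is the cell it's entered from and the other is where it exits.
Route from A: 2× right (reaching C), 2× down (reaching K), left to J, up to F — 6 moves in all.
Check: all 7 open cells covered.

A B C H K J F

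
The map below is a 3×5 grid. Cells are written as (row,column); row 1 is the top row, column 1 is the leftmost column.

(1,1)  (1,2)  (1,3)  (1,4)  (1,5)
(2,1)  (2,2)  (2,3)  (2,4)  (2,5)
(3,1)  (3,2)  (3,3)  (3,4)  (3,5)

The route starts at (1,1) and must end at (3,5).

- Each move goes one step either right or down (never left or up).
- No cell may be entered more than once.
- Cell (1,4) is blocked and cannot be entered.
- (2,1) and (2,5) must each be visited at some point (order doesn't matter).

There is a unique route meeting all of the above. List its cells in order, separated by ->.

Moves only go right or down, so the column and row indices never decrease.
Route from (1,1): down to (2,1), 4× right (reaching (2,5)), down to (3,5) — 6 moves in all.
Check: all required cells visited.

(1,1) -> (2,1) -> (2,2) -> (2,3) -> (2,4) -> (2,5) -> (3,5)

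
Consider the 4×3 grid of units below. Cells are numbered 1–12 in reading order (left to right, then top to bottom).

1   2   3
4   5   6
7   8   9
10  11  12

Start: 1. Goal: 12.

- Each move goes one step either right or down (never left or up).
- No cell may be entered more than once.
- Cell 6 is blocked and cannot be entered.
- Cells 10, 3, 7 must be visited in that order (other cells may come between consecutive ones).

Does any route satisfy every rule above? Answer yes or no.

no

3 lies above 10, so going from 10 to 3 would need an upward move — but moves only go right/down, so 10 cannot be visited before 3.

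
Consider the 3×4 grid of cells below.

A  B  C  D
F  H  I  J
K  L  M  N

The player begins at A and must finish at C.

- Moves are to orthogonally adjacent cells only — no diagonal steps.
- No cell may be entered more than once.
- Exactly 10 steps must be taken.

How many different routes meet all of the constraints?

5

Need simple routes of exactly 10 moves from A to C (Manhattan distance 2, so 4 moves are spent on a detour and 4 undoing it).
Enumerating: A F K L H I M N J D C | A F K L M N J I H B C | A B H F K L M I J D C | A B H F K L M N J D C | A B H F K L M N J I C.
That gives 5 routes.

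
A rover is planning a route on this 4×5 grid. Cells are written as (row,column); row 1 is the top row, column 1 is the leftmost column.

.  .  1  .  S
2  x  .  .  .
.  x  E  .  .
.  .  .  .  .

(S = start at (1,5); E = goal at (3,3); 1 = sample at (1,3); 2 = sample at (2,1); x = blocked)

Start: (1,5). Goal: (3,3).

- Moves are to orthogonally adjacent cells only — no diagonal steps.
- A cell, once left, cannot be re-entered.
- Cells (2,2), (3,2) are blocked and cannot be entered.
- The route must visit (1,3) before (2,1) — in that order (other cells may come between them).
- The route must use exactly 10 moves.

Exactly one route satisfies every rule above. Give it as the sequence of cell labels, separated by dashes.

(1,5) - (1,4) - (1,3) - (1,2) - (1,1) - (2,1) - (3,1) - (4,1) - (4,2) - (4,3) - (3,3)

The waypoints must appear in the order (1,3), (2,1), with no cell reused.
Route from (1,5): 4× left (reaching (1,1)), 3× down (reaching (4,1)), 2× right (reaching (4,3)), up to (3,3) — 10 moves in all.
Check: order respected (1 at step 2, 2 at step 5); 10 moves as required.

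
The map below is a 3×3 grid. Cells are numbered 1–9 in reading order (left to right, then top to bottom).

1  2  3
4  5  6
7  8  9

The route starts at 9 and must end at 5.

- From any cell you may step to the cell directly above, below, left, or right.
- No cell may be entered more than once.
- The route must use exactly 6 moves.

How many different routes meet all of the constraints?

2

Need simple routes of exactly 6 moves from 9 to 5 (Manhattan distance 2, so 2 moves are spent on a detour and 2 undoing it).
Enumerating: 9 6 3 2 1 4 5 | 9 8 7 4 1 2 5.
That gives 2 routes.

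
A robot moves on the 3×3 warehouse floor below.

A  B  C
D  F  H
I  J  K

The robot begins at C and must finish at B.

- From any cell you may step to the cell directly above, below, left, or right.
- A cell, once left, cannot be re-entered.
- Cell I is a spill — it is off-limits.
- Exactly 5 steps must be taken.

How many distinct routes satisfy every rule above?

Need simple routes of exactly 5 moves from C to B (Manhattan distance 1, so 2 moves are spent on a detour and 2 undoing it).
Enumerating: C H K J F B | C H F D A B.
That gives 2 routes.

2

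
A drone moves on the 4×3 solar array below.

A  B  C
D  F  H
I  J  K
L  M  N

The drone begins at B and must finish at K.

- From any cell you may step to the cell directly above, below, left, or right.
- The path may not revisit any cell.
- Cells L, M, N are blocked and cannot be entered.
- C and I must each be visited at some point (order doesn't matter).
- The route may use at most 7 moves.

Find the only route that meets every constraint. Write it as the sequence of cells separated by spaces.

B C H F D I J K

The budget equals the shortest possible length, so every move has to be on a shortest route through the required cells.
Route from B: right to C, down to H, 2× left (reaching D), down to I, 2× right (reaching K) — 7 moves in all.
Check: all required cells visited; 7 ≤ 7 moves.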